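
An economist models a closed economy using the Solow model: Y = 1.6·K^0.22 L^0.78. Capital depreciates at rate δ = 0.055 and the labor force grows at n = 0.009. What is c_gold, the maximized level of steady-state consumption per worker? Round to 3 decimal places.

Capital per worker breaks even when investment replaces (n + δ)·k; here n + δ = 0.064.
Maximizing c = f(k) − (n+δ)·k gives f'(k) = n+δ, i.e. 0.22·1.6·k^(0.22−1) = 0.064, so k_gold = (0.22·1.6/0.064)^(1/0.78) ≈ 8.8958.
y_gold = 1.6·8.8958^0.22 ≈ 2.5879.
c_gold = y_gold − (n+δ)·k_gold = 2.5879 − 0.064·8.8958 ≈ 2.0185.

c_gold ≈ 2.019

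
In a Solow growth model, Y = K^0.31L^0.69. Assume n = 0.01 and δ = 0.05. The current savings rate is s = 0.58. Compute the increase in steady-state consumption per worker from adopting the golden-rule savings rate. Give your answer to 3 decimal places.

n + δ = 0.01 + 0.05 = 0.06.
Current steady state (s = 0.58): k* = (0.58/0.06)^(1/0.69) ≈ 26.7878, y* = 26.7878^0.31 ≈ 2.7712, c* = (1−0.58)·2.7712 ≈ 1.1639.
Maximizing c = f(k) − (n+δ)·k gives f'(k) = n+δ, i.e. 0.31·k^(0.31−1) = 0.06, so k_gold = (0.31/0.06)^(1/0.69) ≈ 10.8053.
y_gold = 10.8053^0.31 ≈ 2.0914, c_gold = y_gold − 0.06·k_gold ≈ 1.4430.
Gain: Δc = 1.4430 − 1.1639 ≈ 0.2792.

Δc ≈ 0.279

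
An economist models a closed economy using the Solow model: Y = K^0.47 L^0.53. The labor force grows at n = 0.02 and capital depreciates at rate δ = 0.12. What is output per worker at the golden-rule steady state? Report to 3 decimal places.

Capital per worker breaks even when investment replaces (n + δ)·k; here n + δ = 0.14.
Setting f'(k) = n+δ gives 0.47·k^(0.47−1) = 0.14, hence k_gold = (0.47/0.14)^(1/0.53) ≈ 9.8264.
Output: y_gold = k_gold^0.47 = 9.8264^0.47 ≈ 2.9270.

y_gold ≈ 2.927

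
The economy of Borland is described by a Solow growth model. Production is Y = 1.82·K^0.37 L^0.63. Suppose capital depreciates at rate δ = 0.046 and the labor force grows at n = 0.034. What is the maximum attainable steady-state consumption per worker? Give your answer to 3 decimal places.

c_gold ≈ 4.007

Break-even investment rate: n + δ = 0.034 + 0.046 = 0.08.
Maximizing c = f(k) − (n+δ)·k gives f'(k) = n+δ, i.e. 0.37·1.82·k^(0.37−1) = 0.08, so k_gold = (0.37·1.82/0.08)^(1/0.63) ≈ 29.4134.
y_gold = 1.82·29.4134^0.37 ≈ 6.3596.
c_gold = y_gold − (n+δ)·k_gold = 6.3596 − 0.08·29.4134 ≈ 4.0066.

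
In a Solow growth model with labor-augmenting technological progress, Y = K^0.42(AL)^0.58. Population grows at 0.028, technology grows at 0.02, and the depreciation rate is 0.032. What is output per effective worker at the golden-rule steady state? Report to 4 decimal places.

Break-even investment rate: n + g + δ = 0.028 + 0.02 + 0.032 = 0.08.
Maximizing c = f(k) − (n+g+δ)·k gives f'(k) = n+g+δ, i.e. 0.42·k^(0.42−1) = 0.08, so k_gold = (0.42/0.08)^(1/0.58) ≈ 17.4443.
Output: y_gold = k_gold^0.42 = 17.4443^0.42 ≈ 3.3227.

y_gold ≈ 3.3227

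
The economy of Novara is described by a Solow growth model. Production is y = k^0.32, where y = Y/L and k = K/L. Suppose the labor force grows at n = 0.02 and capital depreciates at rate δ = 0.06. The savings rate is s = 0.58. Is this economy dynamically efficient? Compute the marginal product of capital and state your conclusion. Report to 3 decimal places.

Capital per worker breaks even when investment replaces (n + δ)·k; here n + δ = 0.08.
Steady-state k*: s·k^0.32 = 0.08·k gives k* = (0.58/0.08)^(1/0.68) ≈ 18.4163.
MPK = 0.32·18.4163^(-0.68) ≈ 0.0441.
MPK < n+δ = 0.08, so the economy is dynamically inefficient (over-saving).

dynamically inefficient; MPK ≈ 0.044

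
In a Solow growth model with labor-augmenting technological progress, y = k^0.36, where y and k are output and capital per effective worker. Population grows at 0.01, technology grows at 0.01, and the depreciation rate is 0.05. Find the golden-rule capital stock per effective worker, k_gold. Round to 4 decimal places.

n + g + δ = 0.01 + 0.01 + 0.05 = 0.07.
At the golden rule the marginal product of capital equals n+g+δ: 0.36·k^(0.36−1) = 0.07. Solving, k_gold = (0.36/0.07)^(1/0.64) ≈ 12.9198.

k_gold ≈ 12.9198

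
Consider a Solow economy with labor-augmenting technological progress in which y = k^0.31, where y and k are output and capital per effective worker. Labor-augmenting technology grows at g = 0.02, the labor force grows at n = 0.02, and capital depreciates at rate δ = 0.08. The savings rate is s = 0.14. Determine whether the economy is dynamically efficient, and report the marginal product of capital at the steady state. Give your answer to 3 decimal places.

The effective depreciation rate is n + g + δ = 0.02 + 0.02 + 0.08 = 0.12.
Steady-state k*: s·k^0.31 = 0.12·k gives k* = (0.14/0.12)^(1/0.69) ≈ 1.2503.
MPK = 0.31·1.2503^(-0.69) ≈ 0.2657.
MPK > n+g+δ = 0.12, so the economy is dynamically efficient (under-saving).

dynamically efficient; MPK ≈ 0.266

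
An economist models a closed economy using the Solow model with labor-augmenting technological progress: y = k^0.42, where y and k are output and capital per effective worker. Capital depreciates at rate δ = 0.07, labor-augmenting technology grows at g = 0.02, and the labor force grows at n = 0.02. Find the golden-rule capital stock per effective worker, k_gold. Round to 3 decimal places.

Break-even investment rate: n + g + δ = 0.02 + 0.02 + 0.07 = 0.11.
Golden rule sets MPK = n+g+δ: 0.42·k^(0.42−1) = 0.11, so k_gold = (0.42/0.11)^(1/0.58) ≈ 10.0740.

k_gold ≈ 10.074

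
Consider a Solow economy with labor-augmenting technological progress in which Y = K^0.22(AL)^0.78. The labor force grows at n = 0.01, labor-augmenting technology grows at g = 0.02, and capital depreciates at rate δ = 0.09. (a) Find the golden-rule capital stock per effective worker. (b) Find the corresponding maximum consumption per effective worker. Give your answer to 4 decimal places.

(a) k_gold ≈ 2.1751; (b) c_gold ≈ 0.9254

The effective depreciation rate is n + g + δ = 0.01 + 0.02 + 0.09 = 0.12.
At the golden rule the marginal product of capital equals n+g+δ: 0.22·k^(0.22−1) = 0.12. Solving, k_gold = (0.22/0.12)^(1/0.78) ≈ 2.1751.
y_gold = 2.1751^0.22 ≈ 1.1864; c_gold = y_gold − 0.12·k_gold ≈ 0.9254.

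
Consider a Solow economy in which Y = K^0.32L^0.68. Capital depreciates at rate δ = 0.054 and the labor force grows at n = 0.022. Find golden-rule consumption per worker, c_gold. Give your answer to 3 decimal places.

c_gold ≈ 1.338

The effective depreciation rate is n + δ = 0.022 + 0.054 = 0.076.
Setting f'(k) = n+δ gives 0.32·k^(0.32−1) = 0.076, hence k_gold = (0.32/0.076)^(1/0.68) ≈ 8.2821.
y_gold = 8.2821^0.32 ≈ 1.9670.
c_gold = y_gold − (n+δ)·k_gold = 1.9670 − 0.076·8.2821 ≈ 1.3376.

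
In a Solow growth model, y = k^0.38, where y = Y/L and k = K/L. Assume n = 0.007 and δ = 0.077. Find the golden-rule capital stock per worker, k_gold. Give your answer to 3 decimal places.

Capital per worker breaks even when investment replaces (n + δ)·k; here n + δ = 0.084.
At the golden rule the marginal product of capital equals n+δ: 0.38·k^(0.38−1) = 0.084. Solving, k_gold = (0.38/0.084)^(1/0.62) ≈ 11.4095.

k_gold ≈ 11.409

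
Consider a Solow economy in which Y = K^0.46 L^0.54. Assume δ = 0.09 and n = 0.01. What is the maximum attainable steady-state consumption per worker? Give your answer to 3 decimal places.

The effective depreciation rate is n + δ = 0.01 + 0.09 = 0.1.
Maximizing c = f(k) − (n+δ)·k gives f'(k) = n+δ, i.e. 0.46·k^(0.46−1) = 0.1, so k_gold = (0.46/0.1)^(1/0.54) ≈ 16.8783.
y_gold = 16.8783^0.46 ≈ 3.6692.
c_gold = y_gold − (n+δ)·k_gold = 3.6692 − 0.1·16.8783 ≈ 1.9814.

c_gold ≈ 1.981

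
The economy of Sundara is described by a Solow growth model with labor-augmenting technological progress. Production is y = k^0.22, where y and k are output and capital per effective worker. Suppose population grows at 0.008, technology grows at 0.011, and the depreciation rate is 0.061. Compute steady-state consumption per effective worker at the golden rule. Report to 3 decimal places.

The effective depreciation rate is n + g + δ = 0.008 + 0.011 + 0.061 = 0.08.
Setting f'(k) = n+g+δ gives 0.22·k^(0.22−1) = 0.08, hence k_gold = (0.22/0.08)^(1/0.78) ≈ 3.6580.
y_gold = 3.6580^0.22 ≈ 1.3302.
c_gold = y_gold − (n+g+δ)·k_gold = 1.3302 − 0.08·3.6580 ≈ 1.0375.

c_gold ≈ 1.038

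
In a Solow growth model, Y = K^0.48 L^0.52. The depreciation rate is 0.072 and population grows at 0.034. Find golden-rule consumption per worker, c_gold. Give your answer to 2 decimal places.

Capital per worker breaks even when investment replaces (n + δ)·k; here n + δ = 0.106.
Golden rule sets MPK = n+δ: 0.48·k^(0.48−1) = 0.106, so k_gold = (0.48/0.106)^(1/0.52) ≈ 18.2564.
y_gold = 18.2564^0.48 ≈ 4.0316.
c_gold = y_gold − (n+δ)·k_gold = 4.0316 − 0.106·18.2564 ≈ 2.0964.

c_gold ≈ 2.10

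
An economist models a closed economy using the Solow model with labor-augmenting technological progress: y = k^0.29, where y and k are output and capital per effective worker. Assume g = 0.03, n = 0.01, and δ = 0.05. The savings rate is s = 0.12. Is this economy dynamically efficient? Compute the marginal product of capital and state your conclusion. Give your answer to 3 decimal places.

dynamically efficient; MPK ≈ 0.217

The effective depreciation rate is n + g + δ = 0.01 + 0.03 + 0.05 = 0.09.
Steady-state k*: s·k^0.29 = 0.09·k gives k* = (0.12/0.09)^(1/0.71) ≈ 1.4996.
MPK = 0.29·1.4996^(-0.71) ≈ 0.2175.
MPK > n+g+δ = 0.09, so the economy is dynamically efficient (under-saving).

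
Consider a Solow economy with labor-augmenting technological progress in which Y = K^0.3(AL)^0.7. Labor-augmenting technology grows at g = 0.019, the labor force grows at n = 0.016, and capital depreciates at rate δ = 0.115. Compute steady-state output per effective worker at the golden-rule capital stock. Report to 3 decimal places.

The effective depreciation rate is n + g + δ = 0.016 + 0.019 + 0.115 = 0.15.
Maximizing c = f(k) − (n+g+δ)·k gives f'(k) = n+g+δ, i.e. 0.3·k^(0.3−1) = 0.15, so k_gold = (0.3/0.15)^(1/0.7) ≈ 2.6918.
Output: y_gold = k_gold^0.3 = 2.6918^0.3 ≈ 1.3459.

y_gold ≈ 1.346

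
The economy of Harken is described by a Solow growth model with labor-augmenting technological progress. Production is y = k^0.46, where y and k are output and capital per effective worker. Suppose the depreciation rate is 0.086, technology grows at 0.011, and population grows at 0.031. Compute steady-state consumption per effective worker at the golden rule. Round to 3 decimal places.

The effective depreciation rate is n + g + δ = 0.031 + 0.011 + 0.086 = 0.128.
Maximizing c = f(k) − (n+g+δ)·k gives f'(k) = n+g+δ, i.e. 0.46·k^(0.46−1) = 0.128, so k_gold = (0.46/0.128)^(1/0.54) ≈ 10.6854.
y_gold = 10.6854^0.46 ≈ 2.9733.
c_gold = y_gold − (n+g+δ)·k_gold = 2.9733 − 0.128·10.6854 ≈ 1.6056.

c_gold ≈ 1.606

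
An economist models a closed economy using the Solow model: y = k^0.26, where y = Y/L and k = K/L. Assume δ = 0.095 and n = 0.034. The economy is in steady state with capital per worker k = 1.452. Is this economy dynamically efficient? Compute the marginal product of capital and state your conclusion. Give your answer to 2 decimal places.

The effective depreciation rate is n + δ = 0.034 + 0.095 = 0.129.
MPK = 0.26·k^(0.26−1) = 0.26·1.452^(-0.74) ≈ 0.1973.
MPK > 0.129, so the economy is dynamically efficient (under-saving).

dynamically efficient; MPK ≈ 0.20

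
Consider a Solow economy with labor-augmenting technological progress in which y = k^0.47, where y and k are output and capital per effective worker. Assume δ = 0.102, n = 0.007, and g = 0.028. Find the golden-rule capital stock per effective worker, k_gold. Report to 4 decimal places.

The effective depreciation rate is n + g + δ = 0.007 + 0.028 + 0.102 = 0.137.
Setting f'(k) = n+g+δ gives 0.47·k^(0.47−1) = 0.137, hence k_gold = (0.47/0.137)^(1/0.53) ≈ 10.2364.

k_gold ≈ 10.2364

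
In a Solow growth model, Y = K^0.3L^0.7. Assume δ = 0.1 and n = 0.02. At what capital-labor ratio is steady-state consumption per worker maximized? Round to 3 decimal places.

n + δ = 0.02 + 0.1 = 0.12.
Maximizing c = f(k) − (n+δ)·k gives f'(k) = n+δ, i.e. 0.3·k^(0.3−1) = 0.12, so k_gold = (0.3/0.12)^(1/0.7) ≈ 3.7024.

k_gold ≈ 3.702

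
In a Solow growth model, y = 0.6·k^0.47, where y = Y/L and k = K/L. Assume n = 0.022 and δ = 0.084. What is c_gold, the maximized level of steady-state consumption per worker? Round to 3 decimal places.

n + δ = 0.022 + 0.084 = 0.106.
Golden rule sets MPK = n+δ: 0.47·0.6·k^(0.47−1) = 0.106, so k_gold = (0.47·0.6/0.106)^(1/0.53) ≈ 6.3355.
y_gold = 0.6·6.3355^0.47 ≈ 1.4289.
c_gold = y_gold − (n+δ)·k_gold = 1.4289 − 0.106·6.3355 ≈ 0.7573.

c_gold ≈ 0.757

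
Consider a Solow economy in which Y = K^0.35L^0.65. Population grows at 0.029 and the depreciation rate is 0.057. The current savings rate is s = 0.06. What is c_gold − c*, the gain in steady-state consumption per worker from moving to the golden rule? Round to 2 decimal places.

Δc ≈ 0.61

Capital per worker breaks even when investment replaces (n + δ)·k; here n + δ = 0.086.
Current steady state (s = 0.06): k* = (0.06/0.086)^(1/0.65) ≈ 0.5747, y* = 0.5747^0.35 ≈ 0.8238, c* = (1−0.06)·0.8238 ≈ 0.7744.
Maximizing c = f(k) − (n+δ)·k gives f'(k) = n+δ, i.e. 0.35·k^(0.35−1) = 0.086, so k_gold = (0.35/0.086)^(1/0.65) ≈ 8.6656.
y_gold = 8.6656^0.35 ≈ 2.1293, c_gold = y_gold − 0.086·k_gold ≈ 1.3840.
Gain: Δc = 1.3840 − 0.7744 ≈ 0.6097.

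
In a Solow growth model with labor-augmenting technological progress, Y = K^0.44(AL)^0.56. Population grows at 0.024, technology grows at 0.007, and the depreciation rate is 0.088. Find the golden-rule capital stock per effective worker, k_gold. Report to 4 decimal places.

The effective depreciation rate is n + g + δ = 0.024 + 0.007 + 0.088 = 0.119.
Maximizing c = f(k) − (n+g+δ)·k gives f'(k) = n+g+δ, i.e. 0.44·k^(0.44−1) = 0.119, so k_gold = (0.44/0.119)^(1/0.56) ≈ 10.3304.

k_gold ≈ 10.3304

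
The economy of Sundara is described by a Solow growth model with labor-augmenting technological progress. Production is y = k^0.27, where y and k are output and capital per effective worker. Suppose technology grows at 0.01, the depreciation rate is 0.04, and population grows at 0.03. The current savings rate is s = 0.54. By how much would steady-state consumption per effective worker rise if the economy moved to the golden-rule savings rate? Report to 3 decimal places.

Δc ≈ 0.213

Capital per effective worker breaks even when investment replaces (n + g + δ)·k; here n + g + δ = 0.08.
Current steady state (s = 0.54): k* = (0.54/0.08)^(1/0.73) ≈ 13.6783, y* = 13.6783^0.27 ≈ 2.0264, c* = (1−0.54)·2.0264 ≈ 0.9322.
Setting f'(k) = n+g+δ gives 0.27·k^(0.27−1) = 0.08, hence k_gold = (0.27/0.08)^(1/0.73) ≈ 5.2925.
y_gold = 5.2925^0.27 ≈ 1.5682, c_gold = y_gold − 0.08·k_gold ≈ 1.1448.
Gain: Δc = 1.1448 − 0.9322 ≈ 0.2126.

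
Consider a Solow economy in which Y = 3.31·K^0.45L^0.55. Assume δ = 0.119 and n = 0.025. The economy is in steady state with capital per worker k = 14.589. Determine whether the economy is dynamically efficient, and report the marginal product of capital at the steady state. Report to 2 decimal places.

dynamically efficient; MPK ≈ 0.34

The effective depreciation rate is n + δ = 0.025 + 0.119 = 0.144.
MPK = 0.45·3.31·k^(0.45−1) = 0.45·3.31·14.589^(-0.55) ≈ 0.3411.
MPK > 0.144, so the economy is dynamically efficient (under-saving).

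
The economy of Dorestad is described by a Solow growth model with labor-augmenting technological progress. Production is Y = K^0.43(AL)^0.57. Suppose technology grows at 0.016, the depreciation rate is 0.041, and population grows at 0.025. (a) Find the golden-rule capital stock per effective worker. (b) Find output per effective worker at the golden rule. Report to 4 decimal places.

Break-even investment rate: n + g + δ = 0.025 + 0.016 + 0.041 = 0.082.
At the golden rule the marginal product of capital equals n+g+δ: 0.43·k^(0.43−1) = 0.082. Solving, k_gold = (0.43/0.082)^(1/0.57) ≈ 18.3042.
y_gold = 18.3042^0.43 ≈ 3.4906.

(a) k_gold ≈ 18.3042; (b) y_gold ≈ 3.4906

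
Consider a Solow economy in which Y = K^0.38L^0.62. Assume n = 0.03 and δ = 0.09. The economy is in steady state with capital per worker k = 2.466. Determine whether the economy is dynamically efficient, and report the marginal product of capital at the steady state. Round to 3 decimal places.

Capital per worker breaks even when investment replaces (n + δ)·k; here n + δ = 0.12.
MPK = 0.38·k^(0.38−1) = 0.38·2.466^(-0.62) ≈ 0.2171.
MPK > 0.12, so the economy is dynamically efficient (under-saving).

dynamically efficient; MPK ≈ 0.217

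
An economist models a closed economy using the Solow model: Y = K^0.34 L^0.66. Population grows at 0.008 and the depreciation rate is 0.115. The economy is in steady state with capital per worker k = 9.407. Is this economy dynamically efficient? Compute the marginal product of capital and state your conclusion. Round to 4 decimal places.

dynamically inefficient; MPK ≈ 0.0774

Capital per worker breaks even when investment replaces (n + δ)·k; here n + δ = 0.123.
MPK = 0.34·k^(0.34−1) = 0.34·9.407^(-0.66) ≈ 0.0774.
MPK < 0.123, so the economy is dynamically inefficient (over-saving).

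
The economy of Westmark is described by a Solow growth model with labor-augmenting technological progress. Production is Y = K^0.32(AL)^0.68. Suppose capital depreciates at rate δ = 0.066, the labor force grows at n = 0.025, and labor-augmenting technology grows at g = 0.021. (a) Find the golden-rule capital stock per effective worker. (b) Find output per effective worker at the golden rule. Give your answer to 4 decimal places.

Capital per effective worker breaks even when investment replaces (n + g + δ)·k; here n + g + δ = 0.112.
Setting f'(k) = n+g+δ gives 0.32·k^(0.32−1) = 0.112, hence k_gold = (0.32/0.112)^(1/0.68) ≈ 4.6826.
y_gold = 4.6826^0.32 ≈ 1.6389.

(a) k_gold ≈ 4.6826; (b) y_gold ≈ 1.6389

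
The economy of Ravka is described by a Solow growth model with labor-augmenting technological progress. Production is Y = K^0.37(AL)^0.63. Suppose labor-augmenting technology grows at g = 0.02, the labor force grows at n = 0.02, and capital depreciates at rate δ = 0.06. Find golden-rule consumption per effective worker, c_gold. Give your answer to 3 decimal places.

c_gold ≈ 1.358

n + g + δ = 0.02 + 0.02 + 0.06 = 0.1.
Setting f'(k) = n+g+δ gives 0.37·k^(0.37−1) = 0.1, hence k_gold = (0.37/0.1)^(1/0.63) ≈ 7.9782.
y_gold = 7.9782^0.37 ≈ 2.1563.
c_gold = y_gold − (n+g+δ)·k_gold = 2.1563 − 0.1·7.9782 ≈ 1.3585.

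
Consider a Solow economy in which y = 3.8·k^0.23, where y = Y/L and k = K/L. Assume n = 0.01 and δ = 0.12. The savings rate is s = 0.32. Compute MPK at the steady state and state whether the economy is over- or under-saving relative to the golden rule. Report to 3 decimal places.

over-saving; MPK ≈ 0.093

Break-even investment rate: n + δ = 0.01 + 0.12 = 0.13.
Steady-state k*: s·A·k^0.23 = 0.13·k gives k* = (0.32·3.8/0.13)^(1/0.77) ≈ 18.2401.
MPK = 0.23·3.8·18.2401^(-0.77) ≈ 0.0934.
MPK < n+δ = 0.13, so the economy is dynamically inefficient (over-saving).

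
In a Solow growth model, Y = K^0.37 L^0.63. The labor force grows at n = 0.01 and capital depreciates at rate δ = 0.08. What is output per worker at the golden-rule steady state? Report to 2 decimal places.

y_gold ≈ 2.29

n + δ = 0.01 + 0.08 = 0.09.
Maximizing c = f(k) − (n+δ)·k gives f'(k) = n+δ, i.e. 0.37·k^(0.37−1) = 0.09, so k_gold = (0.37/0.09)^(1/0.63) ≈ 9.4306.
Output: y_gold = k_gold^0.37 = 9.4306^0.37 ≈ 2.2939.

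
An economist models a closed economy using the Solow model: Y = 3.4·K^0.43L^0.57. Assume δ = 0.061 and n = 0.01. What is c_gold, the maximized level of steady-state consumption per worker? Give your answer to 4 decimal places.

c_gold ≈ 18.9838

n + δ = 0.01 + 0.061 = 0.071.
Golden rule sets MPK = n+δ: 0.43·3.4·k^(0.43−1) = 0.071, so k_gold = (0.43·3.4/0.071)^(1/0.57) ≈ 201.7054.
y_gold = 3.4·201.7054^0.43 ≈ 33.3048.
c_gold = y_gold − (n+δ)·k_gold = 33.3048 − 0.071·201.7054 ≈ 18.9838.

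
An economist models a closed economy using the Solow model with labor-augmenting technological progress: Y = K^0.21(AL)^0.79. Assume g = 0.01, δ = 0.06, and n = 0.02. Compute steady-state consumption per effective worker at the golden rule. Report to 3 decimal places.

The effective depreciation rate is n + g + δ = 0.02 + 0.01 + 0.06 = 0.09.
Maximizing c = f(k) − (n+g+δ)·k gives f'(k) = n+g+δ, i.e. 0.21·k^(0.21−1) = 0.09, so k_gold = (0.21/0.09)^(1/0.79) ≈ 2.9228.
y_gold = 2.9228^0.21 ≈ 1.2526.
c_gold = y_gold − (n+g+δ)·k_gold = 1.2526 − 0.09·2.9228 ≈ 0.9896.

c_gold ≈ 0.990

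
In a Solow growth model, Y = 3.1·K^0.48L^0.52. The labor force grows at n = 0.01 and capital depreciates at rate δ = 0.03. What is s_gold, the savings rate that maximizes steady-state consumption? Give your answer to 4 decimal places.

The effective depreciation rate is n + δ = 0.01 + 0.03 = 0.04.
At the golden rule MPK = n+δ, and in any Cobb-Douglas steady state s = (n+δ)·k/y = MPK·k/y = capital's share 0.48.

s_gold = 0.4800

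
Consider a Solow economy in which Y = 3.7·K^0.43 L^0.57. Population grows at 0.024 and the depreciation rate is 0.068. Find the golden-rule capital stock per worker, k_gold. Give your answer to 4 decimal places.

The effective depreciation rate is n + δ = 0.024 + 0.068 = 0.092.
Setting f'(k) = n+δ gives 0.43·3.7·k^(0.43−1) = 0.092, hence k_gold = (0.43·3.7/0.092)^(1/0.57) ≈ 148.4990.

k_gold ≈ 148.4990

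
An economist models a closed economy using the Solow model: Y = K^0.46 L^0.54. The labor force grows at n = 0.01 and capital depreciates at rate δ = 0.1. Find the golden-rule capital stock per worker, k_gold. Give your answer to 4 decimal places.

Break-even investment rate: n + δ = 0.01 + 0.1 = 0.11.
Golden rule sets MPK = n+δ: 0.46·k^(0.46−1) = 0.11, so k_gold = (0.46/0.11)^(1/0.54) ≈ 14.1474.

k_gold ≈ 14.1474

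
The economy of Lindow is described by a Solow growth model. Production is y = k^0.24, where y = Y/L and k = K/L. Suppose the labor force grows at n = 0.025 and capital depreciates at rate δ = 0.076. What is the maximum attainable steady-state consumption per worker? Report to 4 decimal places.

Break-even investment rate: n + δ = 0.025 + 0.076 = 0.101.
Maximizing c = f(k) − (n+δ)·k gives f'(k) = n+δ, i.e. 0.24·k^(0.24−1) = 0.101, so k_gold = (0.24/0.101)^(1/0.76) ≈ 3.1231.
y_gold = 3.1231^0.24 ≈ 1.3143.
c_gold = y_gold − (n+δ)·k_gold = 1.3143 − 0.101·3.1231 ≈ 0.9989.

c_gold ≈ 0.9989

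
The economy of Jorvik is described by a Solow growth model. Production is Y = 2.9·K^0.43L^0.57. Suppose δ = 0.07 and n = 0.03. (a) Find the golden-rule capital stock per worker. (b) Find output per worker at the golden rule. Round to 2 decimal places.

(a) k_gold ≈ 83.67; (b) y_gold ≈ 19.46

Capital per worker breaks even when investment replaces (n + δ)·k; here n + δ = 0.1.
Maximizing c = f(k) − (n+δ)·k gives f'(k) = n+δ, i.e. 0.43·2.9·k^(0.43−1) = 0.1, so k_gold = (0.43·2.9/0.1)^(1/0.57) ≈ 83.6706.
y_gold = 2.9·83.6706^0.43 ≈ 19.4583.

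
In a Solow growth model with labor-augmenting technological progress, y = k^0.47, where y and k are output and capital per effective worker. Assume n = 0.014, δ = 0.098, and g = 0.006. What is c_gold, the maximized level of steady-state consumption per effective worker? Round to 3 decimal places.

c_gold ≈ 1.805

Capital per effective worker breaks even when investment replaces (n + g + δ)·k; here n + g + δ = 0.118.
Golden rule sets MPK = n+g+δ: 0.47·k^(0.47−1) = 0.118, so k_gold = (0.47/0.118)^(1/0.53) ≈ 13.5670.
y_gold = 13.5670^0.47 ≈ 3.4062.
c_gold = y_gold − (n+g+δ)·k_gold = 3.4062 − 0.118·13.5670 ≈ 1.8053.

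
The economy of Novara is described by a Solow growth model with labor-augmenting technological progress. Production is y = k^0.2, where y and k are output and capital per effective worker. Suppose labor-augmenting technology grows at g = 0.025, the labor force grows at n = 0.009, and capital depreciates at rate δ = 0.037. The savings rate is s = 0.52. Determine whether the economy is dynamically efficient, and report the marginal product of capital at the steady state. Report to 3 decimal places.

The effective depreciation rate is n + g + δ = 0.009 + 0.025 + 0.037 = 0.071.
Steady-state k*: s·k^0.2 = 0.071·k gives k* = (0.52/0.071)^(1/0.8) ≈ 12.0485.
MPK = 0.2·12.0485^(-0.8) ≈ 0.0273.
MPK < n+g+δ = 0.071, so the economy is dynamically inefficient (over-saving).

dynamically inefficient; MPK ≈ 0.027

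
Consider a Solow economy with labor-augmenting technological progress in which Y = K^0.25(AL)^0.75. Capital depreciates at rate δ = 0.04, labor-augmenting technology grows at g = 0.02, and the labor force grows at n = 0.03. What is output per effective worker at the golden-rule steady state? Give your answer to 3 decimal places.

y_gold ≈ 1.406

The effective depreciation rate is n + g + δ = 0.03 + 0.02 + 0.04 = 0.09.
Maximizing c = f(k) − (n+g+δ)·k gives f'(k) = n+g+δ, i.e. 0.25·k^(0.25−1) = 0.09, so k_gold = (0.25/0.09)^(1/0.75) ≈ 3.9048.
Output: y_gold = k_gold^0.25 = 3.9048^0.25 ≈ 1.4057.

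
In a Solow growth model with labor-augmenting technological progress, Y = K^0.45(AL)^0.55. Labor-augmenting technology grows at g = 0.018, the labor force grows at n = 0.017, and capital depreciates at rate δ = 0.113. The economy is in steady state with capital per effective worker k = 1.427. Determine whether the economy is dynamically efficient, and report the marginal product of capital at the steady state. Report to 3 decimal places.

Break-even investment rate: n + g + δ = 0.017 + 0.018 + 0.113 = 0.148.
MPK = 0.45·k^(0.45−1) = 0.45·1.427^(-0.55) ≈ 0.3701.
MPK > 0.148, so the economy is dynamically efficient (under-saving).

dynamically efficient; MPK ≈ 0.370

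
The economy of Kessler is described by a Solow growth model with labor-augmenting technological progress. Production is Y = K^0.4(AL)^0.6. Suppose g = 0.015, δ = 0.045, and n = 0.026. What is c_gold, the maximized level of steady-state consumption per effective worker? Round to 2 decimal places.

c_gold ≈ 1.67

Capital per effective worker breaks even when investment replaces (n + g + δ)·k; here n + g + δ = 0.086.
Maximizing c = f(k) − (n+g+δ)·k gives f'(k) = n+g+δ, i.e. 0.4·k^(0.4−1) = 0.086, so k_gold = (0.4/0.086)^(1/0.6) ≈ 12.9599.
y_gold = 12.9599^0.4 ≈ 2.7864.
c_gold = y_gold − (n+g+δ)·k_gold = 2.7864 − 0.086·12.9599 ≈ 1.6718.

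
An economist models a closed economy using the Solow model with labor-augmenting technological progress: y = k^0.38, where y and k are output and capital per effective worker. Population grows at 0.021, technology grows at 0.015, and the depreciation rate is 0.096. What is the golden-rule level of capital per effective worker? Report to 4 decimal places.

k_gold ≈ 5.5038

Capital per effective worker breaks even when investment replaces (n + g + δ)·k; here n + g + δ = 0.132.
Golden rule sets MPK = n+g+δ: 0.38·k^(0.38−1) = 0.132, so k_gold = (0.38/0.132)^(1/0.62) ≈ 5.5038.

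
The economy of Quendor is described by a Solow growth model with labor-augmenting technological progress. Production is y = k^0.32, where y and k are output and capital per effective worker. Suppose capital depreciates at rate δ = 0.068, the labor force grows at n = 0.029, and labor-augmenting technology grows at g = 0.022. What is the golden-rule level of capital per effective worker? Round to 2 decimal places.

n + g + δ = 0.029 + 0.022 + 0.068 = 0.119.
Golden rule sets MPK = n+g+δ: 0.32·k^(0.32−1) = 0.119, so k_gold = (0.32/0.119)^(1/0.68) ≈ 4.2832.

k_gold ≈ 4.28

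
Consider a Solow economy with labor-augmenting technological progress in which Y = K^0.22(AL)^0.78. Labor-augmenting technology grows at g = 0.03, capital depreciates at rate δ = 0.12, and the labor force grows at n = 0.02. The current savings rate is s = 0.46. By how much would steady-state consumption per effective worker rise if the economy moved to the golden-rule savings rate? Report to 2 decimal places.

Δc ≈ 0.12

Break-even investment rate: n + g + δ = 0.02 + 0.03 + 0.12 = 0.17.
Current steady state (s = 0.46): k* = (0.46/0.17)^(1/0.78) ≈ 3.5830, y* = 3.5830^0.22 ≈ 1.3241, c* = (1−0.46)·1.3241 ≈ 0.7150.
Maximizing c = f(k) − (n+g+δ)·k gives f'(k) = n+g+δ, i.e. 0.22·k^(0.22−1) = 0.17, so k_gold = (0.22/0.17)^(1/0.78) ≈ 1.3917.
y_gold = 1.3917^0.22 ≈ 1.0754, c_gold = y_gold − 0.17·k_gold ≈ 0.8388.
Gain: Δc = 0.8388 − 0.7150 ≈ 0.1238.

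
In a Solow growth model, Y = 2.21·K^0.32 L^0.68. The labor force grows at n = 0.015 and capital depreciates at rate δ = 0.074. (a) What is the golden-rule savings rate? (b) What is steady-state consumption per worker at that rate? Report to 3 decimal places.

(a) s_gold = 0.320; (b) c_gold ≈ 3.986

Capital per worker breaks even when investment replaces (n + δ)·k; here n + δ = 0.089.
For Cobb-Douglas, s_gold equals capital's share: s_gold = 0.32.
Golden rule sets MPK = n+δ: 0.32·2.21·k^(0.32−1) = 0.089, so k_gold = (0.32·2.21/0.089)^(1/0.68) ≈ 21.0743.
y_gold = 2.21·21.0743^0.32 ≈ 5.8613; c_gold = (1−0.32)·y_gold ≈ 3.9857.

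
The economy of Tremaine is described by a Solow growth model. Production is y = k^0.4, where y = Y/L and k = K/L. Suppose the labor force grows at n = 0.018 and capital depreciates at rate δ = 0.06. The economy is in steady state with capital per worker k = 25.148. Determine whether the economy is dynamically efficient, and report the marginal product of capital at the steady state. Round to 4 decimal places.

dynamically inefficient; MPK ≈ 0.0578

n + δ = 0.018 + 0.06 = 0.078.
MPK = 0.4·k^(0.4−1) = 0.4·25.148^(-0.6) ≈ 0.0578.
MPK < 0.078, so the economy is dynamically inefficient (over-saving).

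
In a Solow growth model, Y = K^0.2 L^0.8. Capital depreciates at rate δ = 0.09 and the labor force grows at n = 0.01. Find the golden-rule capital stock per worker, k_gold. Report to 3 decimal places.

Break-even investment rate: n + δ = 0.01 + 0.09 = 0.1.
At the golden rule the marginal product of capital equals n+δ: 0.2·k^(0.2−1) = 0.1. Solving, k_gold = (0.2/0.1)^(1/0.8) ≈ 2.3784.

k_gold ≈ 2.378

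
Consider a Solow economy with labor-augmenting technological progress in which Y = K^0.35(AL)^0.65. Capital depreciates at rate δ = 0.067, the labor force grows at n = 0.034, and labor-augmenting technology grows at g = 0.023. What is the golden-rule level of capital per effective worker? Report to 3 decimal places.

k_gold ≈ 4.935

The effective depreciation rate is n + g + δ = 0.034 + 0.023 + 0.067 = 0.124.
Maximizing c = f(k) − (n+g+δ)·k gives f'(k) = n+g+δ, i.e. 0.35·k^(0.35−1) = 0.124, so k_gold = (0.35/0.124)^(1/0.65) ≈ 4.9352.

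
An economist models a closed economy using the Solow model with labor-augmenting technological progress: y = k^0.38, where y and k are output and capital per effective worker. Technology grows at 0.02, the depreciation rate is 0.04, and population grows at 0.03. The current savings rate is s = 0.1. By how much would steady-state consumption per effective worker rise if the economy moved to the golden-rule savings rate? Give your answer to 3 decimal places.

Δc ≈ 0.539

Capital per effective worker breaks even when investment replaces (n + g + δ)·k; here n + g + δ = 0.09.
Current steady state (s = 0.1): k* = (0.1/0.09)^(1/0.62) ≈ 1.1852, y* = 1.1852^0.38 ≈ 1.0667, c* = (1−0.1)·1.0667 ≈ 0.9600.
Golden rule sets MPK = n+g+δ: 0.38·k^(0.38−1) = 0.09, so k_gold = (0.38/0.09)^(1/0.62) ≈ 10.2079.
y_gold = 10.2079^0.38 ≈ 2.4177, c_gold = y_gold − 0.09·k_gold ≈ 1.4990.
Gain: Δc = 1.4990 − 0.9600 ≈ 0.5389.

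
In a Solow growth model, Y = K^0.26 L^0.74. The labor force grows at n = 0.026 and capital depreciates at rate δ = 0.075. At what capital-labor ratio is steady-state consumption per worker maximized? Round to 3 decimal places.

k_gold ≈ 3.589

The effective depreciation rate is n + δ = 0.026 + 0.075 = 0.101.
At the golden rule the marginal product of capital equals n+δ: 0.26·k^(0.26−1) = 0.101. Solving, k_gold = (0.26/0.101)^(1/0.74) ≈ 3.5887.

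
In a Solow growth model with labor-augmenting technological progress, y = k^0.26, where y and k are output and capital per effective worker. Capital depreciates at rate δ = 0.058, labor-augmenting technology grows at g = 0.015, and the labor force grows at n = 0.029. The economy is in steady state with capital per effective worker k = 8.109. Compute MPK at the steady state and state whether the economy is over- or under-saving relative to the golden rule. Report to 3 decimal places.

n + g + δ = 0.029 + 0.015 + 0.058 = 0.102.
MPK = 0.26·k^(0.26−1) = 0.26·8.109^(-0.74) ≈ 0.0553.
MPK < 0.102, so the economy is dynamically inefficient (over-saving).

over-saving; MPK ≈ 0.055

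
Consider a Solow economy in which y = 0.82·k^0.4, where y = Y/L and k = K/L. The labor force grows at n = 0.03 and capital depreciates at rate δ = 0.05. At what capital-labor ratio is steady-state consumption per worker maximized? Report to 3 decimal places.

Capital per worker breaks even when investment replaces (n + δ)·k; here n + δ = 0.08.
Setting f'(k) = n+δ gives 0.4·0.82·k^(0.4−1) = 0.08, hence k_gold = (0.4·0.82/0.08)^(1/0.6) ≈ 10.5028.

k_gold ≈ 10.503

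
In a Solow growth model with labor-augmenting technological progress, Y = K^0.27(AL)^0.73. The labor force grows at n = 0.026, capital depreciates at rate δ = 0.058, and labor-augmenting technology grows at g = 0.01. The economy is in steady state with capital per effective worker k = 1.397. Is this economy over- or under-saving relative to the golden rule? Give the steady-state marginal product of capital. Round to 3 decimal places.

Capital per effective worker breaks even when investment replaces (n + g + δ)·k; here n + g + δ = 0.094.
MPK = 0.27·k^(0.27−1) = 0.27·1.397^(-0.73) ≈ 0.2115.
MPK > 0.094, so the economy is dynamically efficient (under-saving).

under-saving; MPK ≈ 0.212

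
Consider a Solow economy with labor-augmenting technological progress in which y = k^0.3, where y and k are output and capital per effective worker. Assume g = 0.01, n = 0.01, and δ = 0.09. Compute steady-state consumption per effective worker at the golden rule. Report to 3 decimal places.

c_gold ≈ 1.076

Capital per effective worker breaks even when investment replaces (n + g + δ)·k; here n + g + δ = 0.11.
Golden rule sets MPK = n+g+δ: 0.3·k^(0.3−1) = 0.11, so k_gold = (0.3/0.11)^(1/0.7) ≈ 4.1925.
y_gold = 4.1925^0.3 ≈ 1.5372.
c_gold = y_gold − (n+g+δ)·k_gold = 1.5372 − 0.11·4.1925 ≈ 1.0761.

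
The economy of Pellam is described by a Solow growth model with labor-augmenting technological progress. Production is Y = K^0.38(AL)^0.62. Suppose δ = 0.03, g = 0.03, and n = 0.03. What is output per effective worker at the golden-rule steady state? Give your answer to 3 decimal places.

y_gold ≈ 2.418

Capital per effective worker breaks even when investment replaces (n + g + δ)·k; here n + g + δ = 0.09.
At the golden rule the marginal product of capital equals n+g+δ: 0.38·k^(0.38−1) = 0.09. Solving, k_gold = (0.38/0.09)^(1/0.62) ≈ 10.2079.
Output: y_gold = k_gold^0.38 = 10.2079^0.38 ≈ 2.4177.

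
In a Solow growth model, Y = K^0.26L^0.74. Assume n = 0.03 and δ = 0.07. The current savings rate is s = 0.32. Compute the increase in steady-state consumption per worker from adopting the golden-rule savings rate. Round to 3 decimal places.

Δc ≈ 0.012

Capital per worker breaks even when investment replaces (n + δ)·k; here n + δ = 0.1.
Current steady state (s = 0.32): k* = (0.32/0.1)^(1/0.74) ≈ 4.8154, y* = 4.8154^0.26 ≈ 1.5048, c* = (1−0.32)·1.5048 ≈ 1.0233.
Maximizing c = f(k) − (n+δ)·k gives f'(k) = n+δ, i.e. 0.26·k^(0.26−1) = 0.1, so k_gold = (0.26/0.1)^(1/0.74) ≈ 3.6373.
y_gold = 3.6373^0.26 ≈ 1.3989, c_gold = y_gold − 0.1·k_gold ≈ 1.0352.
Gain: Δc = 1.0352 − 1.0233 ≈ 0.0119.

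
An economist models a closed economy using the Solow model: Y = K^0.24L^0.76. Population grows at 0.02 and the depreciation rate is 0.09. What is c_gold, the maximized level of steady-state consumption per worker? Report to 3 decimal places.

Capital per worker breaks even when investment replaces (n + δ)·k; here n + δ = 0.11.
Golden rule sets MPK = n+δ: 0.24·k^(0.24−1) = 0.11, so k_gold = (0.24/0.11)^(1/0.76) ≈ 2.7913.
y_gold = 2.7913^0.24 ≈ 1.2794.
c_gold = y_gold − (n+δ)·k_gold = 1.2794 − 0.11·2.7913 ≈ 0.9723.

c_gold ≈ 0.972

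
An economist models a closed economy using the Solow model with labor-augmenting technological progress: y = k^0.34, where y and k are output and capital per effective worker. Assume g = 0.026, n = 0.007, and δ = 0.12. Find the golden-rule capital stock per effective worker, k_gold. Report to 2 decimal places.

k_gold ≈ 3.35

Capital per effective worker breaks even when investment replaces (n + g + δ)·k; here n + g + δ = 0.153.
Setting f'(k) = n+g+δ gives 0.34·k^(0.34−1) = 0.153, hence k_gold = (0.34/0.153)^(1/0.66) ≈ 3.3530.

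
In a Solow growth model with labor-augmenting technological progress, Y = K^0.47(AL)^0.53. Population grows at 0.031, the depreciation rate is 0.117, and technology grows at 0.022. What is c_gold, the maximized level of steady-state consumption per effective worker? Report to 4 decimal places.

The effective depreciation rate is n + g + δ = 0.031 + 0.022 + 0.117 = 0.17.
Maximizing c = f(k) − (n+g+δ)·k gives f'(k) = n+g+δ, i.e. 0.47·k^(0.47−1) = 0.17, so k_gold = (0.47/0.17)^(1/0.53) ≈ 6.8124.
y_gold = 6.8124^0.47 ≈ 2.4641.
c_gold = y_gold − (n+g+δ)·k_gold = 2.4641 − 0.17·6.8124 ≈ 1.3060.

c_gold ≈ 1.3060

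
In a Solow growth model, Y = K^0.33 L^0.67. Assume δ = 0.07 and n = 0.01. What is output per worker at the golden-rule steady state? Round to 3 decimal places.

n + δ = 0.01 + 0.07 = 0.08.
Maximizing c = f(k) − (n+δ)·k gives f'(k) = n+δ, i.e. 0.33·k^(0.33−1) = 0.08, so k_gold = (0.33/0.08)^(1/0.67) ≈ 8.2898.
Output: y_gold = k_gold^0.33 = 8.2898^0.33 ≈ 2.0096.

y_gold ≈ 2.010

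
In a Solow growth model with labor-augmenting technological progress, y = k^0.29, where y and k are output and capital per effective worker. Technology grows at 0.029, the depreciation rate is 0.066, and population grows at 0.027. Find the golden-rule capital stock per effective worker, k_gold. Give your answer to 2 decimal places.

k_gold ≈ 3.39

Capital per effective worker breaks even when investment replaces (n + g + δ)·k; here n + g + δ = 0.122.
Golden rule sets MPK = n+g+δ: 0.29·k^(0.29−1) = 0.122, so k_gold = (0.29/0.122)^(1/0.71) ≈ 3.3856.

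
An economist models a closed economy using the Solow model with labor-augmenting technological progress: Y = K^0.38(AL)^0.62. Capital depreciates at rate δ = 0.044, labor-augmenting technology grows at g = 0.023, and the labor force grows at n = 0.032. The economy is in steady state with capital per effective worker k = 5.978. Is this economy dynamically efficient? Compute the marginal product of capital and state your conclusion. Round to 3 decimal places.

n + g + δ = 0.032 + 0.023 + 0.044 = 0.099.
MPK = 0.38·k^(0.38−1) = 0.38·5.978^(-0.62) ≈ 0.1254.
MPK > 0.099, so the economy is dynamically efficient (under-saving).

dynamically efficient; MPK ≈ 0.125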